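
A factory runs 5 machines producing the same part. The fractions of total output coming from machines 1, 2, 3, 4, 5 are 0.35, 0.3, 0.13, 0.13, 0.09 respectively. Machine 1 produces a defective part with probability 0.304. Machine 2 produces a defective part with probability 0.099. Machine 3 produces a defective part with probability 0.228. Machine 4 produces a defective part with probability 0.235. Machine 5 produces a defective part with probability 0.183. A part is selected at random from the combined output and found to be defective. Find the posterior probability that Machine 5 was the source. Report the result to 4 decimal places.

Posterior probability ≈ 0.0774

Tabulate prior·likelihood by source: [1] prior 0.35, lik 0.304, product 0.1064; [2] prior 0.3, lik 0.099, product 0.02970; [3] prior 0.13, lik 0.228, product 0.02964; [4] prior 0.13, lik 0.235, product 0.03055; [5] prior 0.09, lik 0.183, product 0.01647.
Normalizing constant = 0.21276; the posterior for Machine 5 is its product over the sum, 0.01647/0.21276 = 0.0774.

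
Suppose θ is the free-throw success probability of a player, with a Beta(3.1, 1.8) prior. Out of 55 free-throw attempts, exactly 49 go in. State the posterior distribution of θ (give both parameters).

Posterior: Beta(52.1, 7.8)

The binomial likelihood is conjugate to the Beta prior: with 49 successes and 6 failures, the posterior is Beta(3.1+49, 1.8+6) = Beta(52.1, 7.8).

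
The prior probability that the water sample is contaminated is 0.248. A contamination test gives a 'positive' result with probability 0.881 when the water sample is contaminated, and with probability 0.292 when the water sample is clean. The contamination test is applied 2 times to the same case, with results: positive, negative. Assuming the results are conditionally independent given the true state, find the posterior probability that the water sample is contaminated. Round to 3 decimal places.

With H the event that the water sample is contaminated, the joint likelihood of the observed sequence is P(data|H) = 0.881·0.119 = 0.10484 and P(data|¬H) = 0.292·0.708 = 0.20674.
Bayes: P(H|data) = 0.248·0.10484 / (0.248·0.10484 + 0.752·0.20674) = 0.026000/0.18147 = 0.1433.

Posterior P(H) ≈ 0.143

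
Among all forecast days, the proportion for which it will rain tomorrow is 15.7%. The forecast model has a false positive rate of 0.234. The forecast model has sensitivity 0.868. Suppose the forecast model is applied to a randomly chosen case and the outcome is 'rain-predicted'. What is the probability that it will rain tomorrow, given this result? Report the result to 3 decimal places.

P(H | E) ≈ 0.409

Let H be the event that it will rain tomorrow. P(H) = 0.157, so P(¬H) = 0.843. With E the 'rain-predicted' result, P(E|H) = 0.868 and P(E|¬H) = 0.234.
P(E) = 0.868·0.157 + 0.234·0.843 = 0.13628 + 0.19726 = 0.33354.
By Bayes' theorem, P(H|E) = 0.13628 / 0.33354 = 0.409.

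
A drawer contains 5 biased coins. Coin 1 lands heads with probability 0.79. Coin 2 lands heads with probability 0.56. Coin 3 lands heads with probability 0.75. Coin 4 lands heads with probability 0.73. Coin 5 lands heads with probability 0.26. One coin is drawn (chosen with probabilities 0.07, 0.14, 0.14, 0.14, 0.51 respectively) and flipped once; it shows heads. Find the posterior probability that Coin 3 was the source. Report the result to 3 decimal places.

P(heads|C1) = 0.79; P(heads|C2) = 0.56; P(heads|C3) = 0.75; P(heads|C4) = 0.73; P(heads|C5) = 0.26.
Prior × likelihood for each source: 0.07·0.79=0.05530, 0.14·0.56=0.07840, 0.14·0.75=0.1050, 0.14·0.73=0.1022, 0.51·0.26=0.1326. Summing gives P(heads) = 0.47350.
P(Coin 3 | heads) = 0.1050 / 0.47350 = 0.222.

Posterior probability ≈ 0.222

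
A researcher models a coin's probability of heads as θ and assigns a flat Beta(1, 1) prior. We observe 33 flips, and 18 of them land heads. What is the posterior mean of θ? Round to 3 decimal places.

Posterior mean ≈ 0.543

Observing 18 successes and 15 failures updates Beta(1, 1) by adding the success and failure counts to the two shape parameters: α = 1+18 = 19, β = 1+15 = 16.
Posterior mean = α/(α+β) = 19/35 = 0.543.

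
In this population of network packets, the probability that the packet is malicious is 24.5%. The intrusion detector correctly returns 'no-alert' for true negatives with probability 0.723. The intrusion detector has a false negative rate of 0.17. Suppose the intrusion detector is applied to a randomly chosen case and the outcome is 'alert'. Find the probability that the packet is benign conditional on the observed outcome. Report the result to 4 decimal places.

P(¬H | E) ≈ 0.5070

Write H for 'the packet is malicious'. Prior odds H:¬H = 0.245/0.755 = 0.32450. For the 'alert' outcome, the likelihood ratio is 0.83/0.277 = 2.9964.
Posterior odds = 0.32450 × 2.9964 = 0.97234, so P(H|E) = 0.97234/(1+0.97234) = 0.4930. Then P(¬H|E) = 1 − 0.4930 = 0.5070.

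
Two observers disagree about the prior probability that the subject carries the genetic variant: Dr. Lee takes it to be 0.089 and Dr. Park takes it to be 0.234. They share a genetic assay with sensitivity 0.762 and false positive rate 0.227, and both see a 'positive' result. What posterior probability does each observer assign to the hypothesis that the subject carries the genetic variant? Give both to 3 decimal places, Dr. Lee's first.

Dr. Lee: 0.247; Dr. Park: 0.506

The likelihood ratio for a 'positive' result is 0.762/0.227 = 3.3568.
Dr. Lee: prior odds 0.089/0.911 = 0.097695; posterior odds 0.32794; posterior probability 0.247.
Dr. Park: prior odds 0.234/0.766 = 0.30548; posterior odds 1.0255; posterior probability 0.506.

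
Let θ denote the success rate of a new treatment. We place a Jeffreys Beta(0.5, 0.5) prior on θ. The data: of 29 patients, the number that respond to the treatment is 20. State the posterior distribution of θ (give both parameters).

The binomial likelihood is conjugate to the Beta prior: with 20 successes and 9 failures, the posterior is Beta(0.5+20, 0.5+9) = Beta(20.5, 9.5).

Posterior: Beta(20.5, 9.5)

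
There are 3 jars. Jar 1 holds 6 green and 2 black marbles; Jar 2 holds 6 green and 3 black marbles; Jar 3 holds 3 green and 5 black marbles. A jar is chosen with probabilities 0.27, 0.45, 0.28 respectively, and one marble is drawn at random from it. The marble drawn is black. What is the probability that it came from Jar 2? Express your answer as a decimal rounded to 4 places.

Posterior probability ≈ 0.3822

Tabulate prior·likelihood by source: [1] prior 0.27, lik 0.25, product 0.06750; [2] prior 0.45, lik 0.3333, product 0.1500; [3] prior 0.28, lik 0.625, product 0.1750.
Normalizing constant = 0.39250; the posterior for Jar 2 is its product over the sum, 0.1500/0.39250 = 0.3822.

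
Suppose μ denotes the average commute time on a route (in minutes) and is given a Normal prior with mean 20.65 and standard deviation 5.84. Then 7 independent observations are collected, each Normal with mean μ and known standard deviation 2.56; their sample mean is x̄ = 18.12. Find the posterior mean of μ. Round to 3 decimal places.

Posterior mean ≈ 18.188

Prior precision 1/τ₀² = 1/5.84² = 0.0293207; data precision n/σ² = 7/2.56² = 1.06812.
Posterior precision = 0.0293207 + 1.06812 = 1.09744.
Posterior mean = (0.0293207·20.65 + 1.06812·18.12) / 1.09744 = 18.188.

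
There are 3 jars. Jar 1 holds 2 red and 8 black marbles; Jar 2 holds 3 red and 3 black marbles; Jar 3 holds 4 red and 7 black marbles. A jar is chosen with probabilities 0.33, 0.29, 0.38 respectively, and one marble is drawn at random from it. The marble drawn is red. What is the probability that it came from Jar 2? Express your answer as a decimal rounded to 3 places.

Posterior probability ≈ 0.415

Tabulate prior·likelihood by source: [1] prior 0.33, lik 0.2, product 0.06600; [2] prior 0.29, lik 0.5, product 0.1450; [3] prior 0.38, lik 0.3636, product 0.1382.
Normalizing constant = 0.34918; the posterior for Jar 2 is its product over the sum, 0.1450/0.34918 = 0.415.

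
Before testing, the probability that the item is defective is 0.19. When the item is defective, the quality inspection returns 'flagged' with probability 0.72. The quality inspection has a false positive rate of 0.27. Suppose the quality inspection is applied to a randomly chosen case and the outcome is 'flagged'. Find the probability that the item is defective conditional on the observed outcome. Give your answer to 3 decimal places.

Let H be the event that the item is defective. P(H) = 0.19, so P(¬H) = 0.81. With E the 'flagged' result, P(E|H) = 0.72 and P(E|¬H) = 0.27.
P(E) = 0.72·0.19 + 0.27·0.81 = 0.13680 + 0.21870 = 0.35550.
By Bayes' theorem, P(H|E) = 0.13680 / 0.35550 = 0.385.

P(H | E) ≈ 0.385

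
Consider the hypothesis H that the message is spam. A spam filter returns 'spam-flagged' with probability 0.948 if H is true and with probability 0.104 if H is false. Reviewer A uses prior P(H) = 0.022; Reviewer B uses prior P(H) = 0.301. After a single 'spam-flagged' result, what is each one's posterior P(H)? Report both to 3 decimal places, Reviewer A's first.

P('+'|H) = 0.948, P('+'|¬H) = 0.104.
Reviewer A: numerator 0.948·0.022 = 0.020856; evidence = 0.020856+0.104·0.978 = 0.12257; posterior = 0.170.
Reviewer B: numerator 0.948·0.301 = 0.28535; evidence = 0.28535+0.104·0.699 = 0.35804; posterior = 0.797.

Reviewer A: 0.170; Reviewer B: 0.797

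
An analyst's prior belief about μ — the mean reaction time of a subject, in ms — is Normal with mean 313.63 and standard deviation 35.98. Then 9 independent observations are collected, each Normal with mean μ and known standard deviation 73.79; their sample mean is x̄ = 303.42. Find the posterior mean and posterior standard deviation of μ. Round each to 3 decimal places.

Posterior mean ≈ 306.672; posterior SD ≈ 20.305

Prior precision 1/τ₀² = 1/35.98² = 0.00077246; data precision n/σ² = 9/73.79² = 0.00165290.
Posterior precision = 0.00077246 + 0.00165290 = 0.00242537, giving posterior SD = 1/√0.00242537 = 20.305.
Posterior mean = (0.00077246·313.63 + 0.00165290·303.42) / 0.00242537 = 306.672.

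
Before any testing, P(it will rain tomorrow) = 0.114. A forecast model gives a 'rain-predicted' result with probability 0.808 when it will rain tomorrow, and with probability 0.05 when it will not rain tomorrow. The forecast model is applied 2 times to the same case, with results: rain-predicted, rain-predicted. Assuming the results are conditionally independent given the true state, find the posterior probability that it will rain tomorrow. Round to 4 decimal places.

With H the event that it will rain tomorrow, the joint likelihood of the observed sequence is P(data|H) = 0.808·0.808 = 0.65286 and P(data|¬H) = 0.05·0.05 = 0.0025000.
Bayes: P(H|data) = 0.114·0.65286 / (0.114·0.65286 + 0.886·0.0025000) = 0.074426/0.076641 = 0.9711.

Posterior P(H) ≈ 0.9711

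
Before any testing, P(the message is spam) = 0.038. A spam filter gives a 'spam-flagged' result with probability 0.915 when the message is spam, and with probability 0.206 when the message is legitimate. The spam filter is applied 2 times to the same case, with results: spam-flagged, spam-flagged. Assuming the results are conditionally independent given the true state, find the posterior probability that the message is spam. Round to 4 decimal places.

Posterior P(H) ≈ 0.4380

With H the event that the message is spam, the joint likelihood of the observed sequence is P(data|H) = 0.915·0.915 = 0.83723 and P(data|¬H) = 0.206·0.206 = 0.042436.
Bayes: P(H|data) = 0.038·0.83723 / (0.038·0.83723 + 0.962·0.042436) = 0.031815/0.072638 = 0.4380.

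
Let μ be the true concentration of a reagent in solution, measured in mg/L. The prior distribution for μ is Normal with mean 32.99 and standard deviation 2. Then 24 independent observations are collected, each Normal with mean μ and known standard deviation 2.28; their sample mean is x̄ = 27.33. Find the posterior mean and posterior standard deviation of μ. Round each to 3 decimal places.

Posterior mean ≈ 27.621; posterior SD ≈ 0.453

Prior precision 1/τ₀² = 1/2² = 0.250000; data precision n/σ² = 24/2.28² = 4.61681.
Posterior precision = 0.250000 + 4.61681 = 4.86681, giving posterior SD = 1/√4.86681 = 0.453.
Posterior mean = (0.250000·32.99 + 4.61681·27.33) / 4.86681 = 27.621.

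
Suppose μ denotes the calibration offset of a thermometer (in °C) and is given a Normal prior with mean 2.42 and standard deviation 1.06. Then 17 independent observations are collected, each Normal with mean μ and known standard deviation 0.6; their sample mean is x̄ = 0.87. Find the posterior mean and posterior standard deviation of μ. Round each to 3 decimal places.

With known σ, the Normal prior is conjugate. Weight on the data is w = (n/σ²)/(n/σ² + 1/τ₀²) = 47.2222/(47.2222+0.889996) = 0.98150.
Posterior mean = w·x̄ + (1−w)·μ₀ = 0.98150·0.87 + 0.018498·2.42 = 0.899. Posterior variance = 1/(47.2222+0.889996) = 0.0207847, so SD = 0.144.

Posterior mean ≈ 0.899; posterior SD ≈ 0.144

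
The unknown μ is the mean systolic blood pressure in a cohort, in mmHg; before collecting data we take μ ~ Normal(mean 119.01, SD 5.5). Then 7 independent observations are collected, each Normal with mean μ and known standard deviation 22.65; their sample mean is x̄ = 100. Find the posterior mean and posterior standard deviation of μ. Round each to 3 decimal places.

Posterior mean ≈ 113.456; posterior SD ≈ 4.627

With known σ, the Normal prior is conjugate. Weight on the data is w = (n/σ²)/(n/σ² + 1/τ₀²) = 0.0136446/(0.0136446+0.0330579) = 0.29216.
Posterior mean = w·x̄ + (1−w)·μ₀ = 0.29216·100 + 0.70784·119.01 = 113.456. Posterior variance = 1/(0.0136446+0.0330579) = 21.4121, so SD = 4.627.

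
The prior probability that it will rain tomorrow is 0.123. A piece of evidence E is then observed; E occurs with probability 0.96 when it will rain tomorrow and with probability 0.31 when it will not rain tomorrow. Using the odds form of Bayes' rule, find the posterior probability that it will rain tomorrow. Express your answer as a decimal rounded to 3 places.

Prior odds = 0.123/(1−0.123) = 0.14025. In log-odds, ln(0.14025) = -1.9643.
Add log likelihood ratio: ln(3.0968) = 1.1304.
Posterior log-odds = -0.83396, so posterior odds = exp(-0.83396) = 0.43433. Converting, P(H|E) = 0.43433/1.4343 = 0.303.

Posterior probability ≈ 0.303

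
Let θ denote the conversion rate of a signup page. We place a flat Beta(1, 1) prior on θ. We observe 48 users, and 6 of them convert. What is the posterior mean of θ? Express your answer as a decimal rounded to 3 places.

Posterior mean ≈ 0.140

The binomial likelihood is conjugate to the Beta prior: with 6 successes and 42 failures, the posterior is Beta(1+6, 1+42) = Beta(7, 43).
Posterior mean = α/(α+β) = 7/50 = 0.140.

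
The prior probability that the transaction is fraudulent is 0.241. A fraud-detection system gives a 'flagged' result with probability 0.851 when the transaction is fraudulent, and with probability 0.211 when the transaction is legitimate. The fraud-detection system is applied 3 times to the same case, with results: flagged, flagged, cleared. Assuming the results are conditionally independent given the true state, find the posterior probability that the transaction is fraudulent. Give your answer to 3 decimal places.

Posterior P(H) ≈ 0.494

Let H be the event that the transaction is fraudulent; start with P(H) = 0.241. P('flagged'|H) = 0.851, P('flagged'|¬H) = 0.211.
Update on result 1 ('flagged'): P(H) ← 0.851·0.2410 / (0.851·0.2410 + 0.211·0.7590) = 0.20509/0.36524 = 0.5615.
Update on result 2 ('flagged'): P(H) ← 0.851·0.5615 / (0.851·0.5615 + 0.211·0.4385) = 0.47786/0.57038 = 0.8378.
Update on result 3 ('cleared'): P(H) ← 0.149·0.8378 / (0.149·0.8378 + 0.789·0.1622) = 0.12483/0.25281 = 0.4938.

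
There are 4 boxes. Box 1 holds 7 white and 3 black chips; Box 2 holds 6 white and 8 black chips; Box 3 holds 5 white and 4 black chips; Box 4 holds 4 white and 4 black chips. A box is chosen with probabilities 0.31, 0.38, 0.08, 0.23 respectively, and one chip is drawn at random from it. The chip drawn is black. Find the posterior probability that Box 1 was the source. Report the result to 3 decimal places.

P(black|Box 1) = 0.3; P(black|Box 2) = 0.5714; P(black|Box 3) = 0.4444; P(black|Box 4) = 0.5.
Prior × likelihood for each source: 0.31·0.3=0.09300, 0.38·0.5714=0.2171, 0.08·0.4444=0.03556, 0.23·0.5=0.1150. Summing gives P(black) = 0.46070.
P(Box 1 | black) = 0.09300 / 0.46070 = 0.202.

Posterior probability ≈ 0.202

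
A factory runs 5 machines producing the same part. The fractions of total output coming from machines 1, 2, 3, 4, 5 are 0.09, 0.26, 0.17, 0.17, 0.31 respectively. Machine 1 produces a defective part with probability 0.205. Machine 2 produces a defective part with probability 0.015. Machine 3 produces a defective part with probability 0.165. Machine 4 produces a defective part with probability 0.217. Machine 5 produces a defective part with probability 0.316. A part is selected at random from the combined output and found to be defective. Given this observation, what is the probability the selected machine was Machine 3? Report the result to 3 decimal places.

Posterior probability ≈ 0.151

Tabulate prior·likelihood by source: [1] prior 0.09, lik 0.205, product 0.01845; [2] prior 0.26, lik 0.015, product 0.003900; [3] prior 0.17, lik 0.165, product 0.02805; [4] prior 0.17, lik 0.217, product 0.03689; [5] prior 0.31, lik 0.316, product 0.09796.
Normalizing constant = 0.18525; the posterior for Machine 3 is its product over the sum, 0.02805/0.18525 = 0.151.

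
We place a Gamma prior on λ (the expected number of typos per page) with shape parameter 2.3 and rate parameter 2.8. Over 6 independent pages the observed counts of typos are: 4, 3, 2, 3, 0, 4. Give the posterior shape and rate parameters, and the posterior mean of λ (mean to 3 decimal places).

The Poisson likelihood adds the total count to the shape and the number of exposure periods to the rate. Here ∑xᵢ = 16 and n = 6, so shape 2.3→18.3 and rate 2.8→8.8.
Posterior mean = shape/rate = 18.3/8.8 = 2.080.

Posterior: Gamma(shape=18.3, rate=8.8); mean ≈ 2.080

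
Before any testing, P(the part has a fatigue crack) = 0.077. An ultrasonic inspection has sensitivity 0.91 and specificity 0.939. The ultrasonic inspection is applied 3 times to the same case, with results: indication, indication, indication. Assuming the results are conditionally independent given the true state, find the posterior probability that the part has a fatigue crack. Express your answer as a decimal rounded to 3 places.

With H the event that the part has a fatigue crack, the joint likelihood of the observed sequence is P(data|H) = 0.91·0.91·0.91 = 0.75357 and P(data|¬H) = 0.061·0.061·0.061 = 0.00022698.
Bayes: P(H|data) = 0.077·0.75357 / (0.077·0.75357 + 0.923·0.00022698) = 0.058025/0.058234 = 0.9964.

Posterior P(H) ≈ 0.996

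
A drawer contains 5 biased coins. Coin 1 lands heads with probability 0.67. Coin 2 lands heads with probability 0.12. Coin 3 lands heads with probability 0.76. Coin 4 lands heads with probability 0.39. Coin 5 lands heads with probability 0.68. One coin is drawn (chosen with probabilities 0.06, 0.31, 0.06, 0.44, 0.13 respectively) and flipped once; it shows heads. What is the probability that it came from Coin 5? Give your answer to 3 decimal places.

Posterior probability ≈ 0.231

P(heads|C1) = 0.67; P(heads|C2) = 0.12; P(heads|C3) = 0.76; P(heads|C4) = 0.39; P(heads|C5) = 0.68.
Prior × likelihood for each source: 0.06·0.67=0.04020, 0.31·0.12=0.03720, 0.06·0.76=0.04560, 0.44·0.39=0.1716, 0.13·0.68=0.08840. Summing gives P(heads) = 0.38300.
P(Coin 5 | heads) = 0.08840 / 0.38300 = 0.231.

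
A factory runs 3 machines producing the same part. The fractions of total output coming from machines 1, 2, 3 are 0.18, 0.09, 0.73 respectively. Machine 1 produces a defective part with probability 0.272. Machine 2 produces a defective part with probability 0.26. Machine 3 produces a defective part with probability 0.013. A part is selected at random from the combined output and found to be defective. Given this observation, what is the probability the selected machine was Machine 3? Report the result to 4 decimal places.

Posterior probability ≈ 0.1159

Tabulate prior·likelihood by source: [1] prior 0.18, lik 0.272, product 0.04896; [2] prior 0.09, lik 0.26, product 0.02340; [3] prior 0.73, lik 0.013, product 0.009490.
Normalizing constant = 0.081850; the posterior for Machine 3 is its product over the sum, 0.009490/0.081850 = 0.1159.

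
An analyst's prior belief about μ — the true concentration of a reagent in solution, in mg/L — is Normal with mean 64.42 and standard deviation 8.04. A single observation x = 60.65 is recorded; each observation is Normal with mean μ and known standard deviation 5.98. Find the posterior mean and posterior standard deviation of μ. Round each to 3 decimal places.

Posterior mean ≈ 61.993; posterior SD ≈ 4.798

With known σ, the Normal prior is conjugate. Weight on the data is w = (n/σ²)/(n/σ² + 1/τ₀²) = 0.0279639/(0.0279639+0.0154699) = 0.64383.
Posterior mean = w·x̄ + (1−w)·μ₀ = 0.64383·60.65 + 0.35617·64.42 = 61.993. Posterior variance = 1/(0.0279639+0.0154699) = 23.0235, so SD = 4.798.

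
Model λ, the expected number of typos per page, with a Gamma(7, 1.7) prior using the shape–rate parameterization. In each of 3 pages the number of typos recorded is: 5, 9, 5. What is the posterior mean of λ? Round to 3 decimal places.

Posterior mean ≈ 5.532

The Poisson likelihood adds the total count to the shape and the number of exposure periods to the rate. Here ∑xᵢ = 19 and n = 3, so shape 7→26 and rate 1.7→4.7.
E[λ | data] = 26/4.7 = 5.532.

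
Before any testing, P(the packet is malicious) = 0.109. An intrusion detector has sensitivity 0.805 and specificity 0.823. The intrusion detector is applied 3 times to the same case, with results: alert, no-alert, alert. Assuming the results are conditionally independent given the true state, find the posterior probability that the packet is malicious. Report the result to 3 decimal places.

Posterior P(H) ≈ 0.375

With H the event that the packet is malicious, the joint likelihood of the observed sequence is P(data|H) = 0.805·0.195·0.805 = 0.12636 and P(data|¬H) = 0.177·0.823·0.177 = 0.025784.
Bayes: P(H|data) = 0.109·0.12636 / (0.109·0.12636 + 0.891·0.025784) = 0.013774/0.036747 = 0.3748.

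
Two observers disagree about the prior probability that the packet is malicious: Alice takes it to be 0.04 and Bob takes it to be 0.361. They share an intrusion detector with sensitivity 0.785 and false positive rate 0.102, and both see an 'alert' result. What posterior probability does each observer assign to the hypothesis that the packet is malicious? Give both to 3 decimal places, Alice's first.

Alice: 0.243; Bob: 0.813

The likelihood ratio for an 'alert' result is 0.785/0.102 = 7.6961.
Alice: prior odds 0.04/0.96 = 0.041667; posterior odds 0.32067; posterior probability 0.243.
Bob: prior odds 0.361/0.639 = 0.56495; posterior odds 4.3479; posterior probability 0.813.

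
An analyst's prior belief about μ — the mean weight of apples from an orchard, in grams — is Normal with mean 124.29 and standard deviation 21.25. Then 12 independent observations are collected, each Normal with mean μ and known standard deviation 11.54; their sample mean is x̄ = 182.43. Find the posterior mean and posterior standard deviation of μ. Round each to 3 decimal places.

Posterior mean ≈ 181.035; posterior SD ≈ 3.291

Prior precision 1/τ₀² = 1/21.25² = 0.00221453; data precision n/σ² = 12/11.54² = 0.0901093.
Posterior precision = 0.00221453 + 0.0901093 = 0.0923238, giving posterior SD = 1/√0.0923238 = 3.291.
Posterior mean = (0.00221453·124.29 + 0.0901093·182.43) / 0.0923238 = 181.035.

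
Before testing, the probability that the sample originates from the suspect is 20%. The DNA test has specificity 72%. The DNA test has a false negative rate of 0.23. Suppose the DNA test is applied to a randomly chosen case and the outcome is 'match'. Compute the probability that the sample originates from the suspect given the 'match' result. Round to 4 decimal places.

Let H be the event that the sample originates from the suspect. P(H) = 0.2, so P(¬H) = 0.8. With E the 'match' result, P(E|H) = 0.77 and P(E|¬H) = 0.28.
P(E) = 0.77·0.2 + 0.28·0.8 = 0.15400 + 0.22400 = 0.37800.
By Bayes' theorem, P(H|E) = 0.15400 / 0.37800 = 0.4074.

P(H | E) ≈ 0.4074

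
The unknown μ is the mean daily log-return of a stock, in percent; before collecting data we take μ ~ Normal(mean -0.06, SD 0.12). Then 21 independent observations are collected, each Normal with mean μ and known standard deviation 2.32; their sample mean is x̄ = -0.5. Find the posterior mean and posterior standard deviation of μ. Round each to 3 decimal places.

With known σ, the Normal prior is conjugate. Weight on the data is w = (n/σ²)/(n/σ² + 1/τ₀²) = 3.90161/(3.90161+69.4444) = 0.053194.
Posterior mean = w·x̄ + (1−w)·μ₀ = 0.053194·-0.5 + 0.94681·-0.06 = -0.083. Posterior variance = 1/(3.90161+69.4444) = 0.0136340, so SD = 0.117.

Posterior mean ≈ -0.083; posterior SD ≈ 0.117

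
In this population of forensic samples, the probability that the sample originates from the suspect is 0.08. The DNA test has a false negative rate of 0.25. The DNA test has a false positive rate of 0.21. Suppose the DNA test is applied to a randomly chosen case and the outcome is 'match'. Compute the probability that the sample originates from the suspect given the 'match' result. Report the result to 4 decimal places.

P(H | E) ≈ 0.2370

Let H be the event that the sample originates from the suspect. P(H) = 0.08, so P(¬H) = 0.92. With E the 'match' result, P(E|H) = 0.75 and P(E|¬H) = 0.21.
P(E) = 0.75·0.08 + 0.21·0.92 = 0.060000 + 0.19320 = 0.25320.
By Bayes' theorem, P(H|E) = 0.060000 / 0.25320 = 0.2370.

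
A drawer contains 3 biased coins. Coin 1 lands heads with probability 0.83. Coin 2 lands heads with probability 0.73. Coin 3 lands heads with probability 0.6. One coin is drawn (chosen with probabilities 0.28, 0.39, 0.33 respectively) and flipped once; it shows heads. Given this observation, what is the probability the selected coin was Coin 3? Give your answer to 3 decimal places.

Posterior probability ≈ 0.277

Tabulate prior·likelihood by source: [1] prior 0.28, lik 0.83, product 0.2324; [2] prior 0.39, lik 0.73, product 0.2847; [3] prior 0.33, lik 0.6, product 0.1980.
Normalizing constant = 0.71510; the posterior for Coin 3 is its product over the sum, 0.1980/0.71510 = 0.277.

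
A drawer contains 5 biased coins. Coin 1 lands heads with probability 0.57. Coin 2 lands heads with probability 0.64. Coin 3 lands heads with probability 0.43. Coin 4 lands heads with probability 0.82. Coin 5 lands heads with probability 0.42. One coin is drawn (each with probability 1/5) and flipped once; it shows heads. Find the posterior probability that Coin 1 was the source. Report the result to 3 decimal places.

Posterior probability ≈ 0.198

P(heads|C1) = 0.57; P(heads|C2) = 0.64; P(heads|C3) = 0.43; P(heads|C4) = 0.82; P(heads|C5) = 0.42.
Prior × likelihood for each source: 0.2·0.57=0.1140, 0.2·0.64=0.1280, 0.2·0.43=0.08600, 0.2·0.82=0.1640, 0.2·0.42=0.08400. Summing gives P(heads) = 0.57600.
P(Coin 1 | heads) = 0.1140 / 0.57600 = 0.198.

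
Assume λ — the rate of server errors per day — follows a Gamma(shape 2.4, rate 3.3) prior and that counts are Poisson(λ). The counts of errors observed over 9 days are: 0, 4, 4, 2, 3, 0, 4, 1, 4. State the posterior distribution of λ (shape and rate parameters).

The Poisson likelihood adds the total count to the shape and the number of exposure periods to the rate. Here ∑xᵢ = 22 and n = 9, so shape 2.4→24.4 and rate 3.3→12.3.

Posterior: Gamma(shape=24.4, rate=12.3)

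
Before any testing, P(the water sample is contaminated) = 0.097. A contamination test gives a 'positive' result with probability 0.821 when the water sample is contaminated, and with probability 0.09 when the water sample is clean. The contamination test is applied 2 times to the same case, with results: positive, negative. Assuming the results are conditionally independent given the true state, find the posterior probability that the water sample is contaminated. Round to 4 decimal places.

With H the event that the water sample is contaminated, the joint likelihood of the observed sequence is P(data|H) = 0.821·0.179 = 0.14696 and P(data|¬H) = 0.09·0.91 = 0.081900.
Bayes: P(H|data) = 0.097·0.14696 / (0.097·0.14696 + 0.903·0.081900) = 0.014255/0.088211 = 0.1616.

Posterior P(H) ≈ 0.1616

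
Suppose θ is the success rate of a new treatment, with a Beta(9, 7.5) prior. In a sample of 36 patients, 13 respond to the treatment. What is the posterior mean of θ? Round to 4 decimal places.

The binomial likelihood is conjugate to the Beta prior: with 13 successes and 23 failures, the posterior is Beta(9+13, 7.5+23) = Beta(22, 30.5).
E[θ | data] = 22/(22+30.5) = 0.4190.

Posterior mean ≈ 0.4190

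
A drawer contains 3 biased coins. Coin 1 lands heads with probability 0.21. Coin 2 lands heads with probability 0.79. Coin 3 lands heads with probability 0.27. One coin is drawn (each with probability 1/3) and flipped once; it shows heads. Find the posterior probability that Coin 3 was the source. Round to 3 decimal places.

Posterior probability ≈ 0.213

Tabulate prior·likelihood by source: [1] prior 0.333333, lik 0.21, product 0.07000; [2] prior 0.333333, lik 0.79, product 0.2633; [3] prior 0.333333, lik 0.27, product 0.09000.
Normalizing constant = 0.42333; the posterior for Coin 3 is its product over the sum, 0.09000/0.42333 = 0.213.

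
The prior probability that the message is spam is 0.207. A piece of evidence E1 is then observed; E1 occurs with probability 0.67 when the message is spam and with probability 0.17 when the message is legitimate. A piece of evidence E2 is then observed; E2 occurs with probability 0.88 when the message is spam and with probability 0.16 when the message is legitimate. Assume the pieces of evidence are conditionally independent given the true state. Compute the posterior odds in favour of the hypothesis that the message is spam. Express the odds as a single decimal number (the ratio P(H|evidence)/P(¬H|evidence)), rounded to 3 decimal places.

Prior odds = 0.207/(1−0.207) = 0.26103. In log-odds, ln(0.26103) = -1.3431.
Add log likelihood ratios: ln(3.9412) + ln(5.5000) = 3.0762.
Posterior log-odds = 1.7331, so posterior odds = exp(1.7331) = 5.6583.

Posterior odds ≈ 5.658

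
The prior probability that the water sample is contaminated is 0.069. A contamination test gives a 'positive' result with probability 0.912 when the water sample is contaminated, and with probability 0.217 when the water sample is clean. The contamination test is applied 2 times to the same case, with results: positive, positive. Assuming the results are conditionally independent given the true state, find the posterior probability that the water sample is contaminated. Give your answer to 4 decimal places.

With H the event that the water sample is contaminated, the joint likelihood of the observed sequence is P(data|H) = 0.912·0.912 = 0.83174 and P(data|¬H) = 0.217·0.217 = 0.047089.
Bayes: P(H|data) = 0.069·0.83174 / (0.069·0.83174 + 0.931·0.047089) = 0.057390/0.10123 = 0.5669.

Posterior P(H) ≈ 0.5669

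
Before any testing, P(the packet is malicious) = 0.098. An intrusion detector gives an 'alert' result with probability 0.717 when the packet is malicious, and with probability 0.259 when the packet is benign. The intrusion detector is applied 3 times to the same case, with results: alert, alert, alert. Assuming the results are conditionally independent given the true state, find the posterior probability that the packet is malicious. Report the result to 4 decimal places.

Posterior P(H) ≈ 0.6974

With H the event that the packet is malicious, the joint likelihood of the observed sequence is P(data|H) = 0.717·0.717·0.717 = 0.36860 and P(data|¬H) = 0.259·0.259·0.259 = 0.017374.
Bayes: P(H|data) = 0.098·0.36860 / (0.098·0.36860 + 0.902·0.017374) = 0.036123/0.051794 = 0.6974.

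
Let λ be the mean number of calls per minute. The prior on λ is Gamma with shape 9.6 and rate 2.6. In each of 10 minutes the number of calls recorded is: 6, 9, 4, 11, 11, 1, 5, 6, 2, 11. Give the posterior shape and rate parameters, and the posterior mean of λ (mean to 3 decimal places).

Total count ∑xᵢ = 66 over n = 10 minutes.
Gamma is conjugate to the Poisson likelihood: posterior is Gamma(shape = 9.6+66 = 75.6, rate = 2.6+10 = 12.6).
Posterior mean = shape/rate = 75.6/12.6 = 6.000.

Posterior: Gamma(shape=75.6, rate=12.6); mean ≈ 6.000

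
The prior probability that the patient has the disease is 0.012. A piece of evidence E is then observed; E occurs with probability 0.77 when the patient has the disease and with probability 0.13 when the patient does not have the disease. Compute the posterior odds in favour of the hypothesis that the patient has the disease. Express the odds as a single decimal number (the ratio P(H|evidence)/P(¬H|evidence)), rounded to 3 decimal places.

Prior odds = 0.012/(1−0.012) = 0.012146.
Likelihood ratio for E = 0.77/0.13 = 5.9231.
Posterior odds = prior odds × LR = 0.071940.

Posterior odds ≈ 0.072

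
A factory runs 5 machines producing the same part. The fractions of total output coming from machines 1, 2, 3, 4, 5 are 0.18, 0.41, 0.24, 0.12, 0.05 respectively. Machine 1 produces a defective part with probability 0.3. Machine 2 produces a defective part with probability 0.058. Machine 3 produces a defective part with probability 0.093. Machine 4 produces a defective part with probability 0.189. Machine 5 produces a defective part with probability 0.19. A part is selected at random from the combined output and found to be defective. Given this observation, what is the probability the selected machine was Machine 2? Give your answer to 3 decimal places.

Posterior probability ≈ 0.180

Tabulate prior·likelihood by source: [1] prior 0.18, lik 0.3, product 0.05400; [2] prior 0.41, lik 0.058, product 0.02378; [3] prior 0.24, lik 0.093, product 0.02232; [4] prior 0.12, lik 0.189, product 0.02268; [5] prior 0.05, lik 0.19, product 0.009500.
Normalizing constant = 0.13228; the posterior for Machine 2 is its product over the sum, 0.02378/0.13228 = 0.180.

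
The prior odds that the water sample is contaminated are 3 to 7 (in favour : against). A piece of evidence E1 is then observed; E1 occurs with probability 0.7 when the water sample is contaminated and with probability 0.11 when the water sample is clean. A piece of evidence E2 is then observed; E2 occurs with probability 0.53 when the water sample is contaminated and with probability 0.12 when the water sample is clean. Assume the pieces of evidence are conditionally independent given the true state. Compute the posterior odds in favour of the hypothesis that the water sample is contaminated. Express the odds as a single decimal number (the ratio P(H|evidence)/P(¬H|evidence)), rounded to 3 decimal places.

Prior odds = 3/7 = 0.42857. In log-odds, ln(0.42857) = -0.84730.
Add log likelihood ratios: ln(6.3636) + ln(4.4167) = 3.3360.
Posterior log-odds = 2.4887, so posterior odds = exp(2.4887) = 12.045.

Posterior odds ≈ 12.045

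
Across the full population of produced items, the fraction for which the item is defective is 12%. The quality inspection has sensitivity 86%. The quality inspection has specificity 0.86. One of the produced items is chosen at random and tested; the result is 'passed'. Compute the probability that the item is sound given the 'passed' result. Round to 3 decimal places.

P(¬H | E) ≈ 0.978

Write H for 'the item is defective'. Prior odds H:¬H = 0.12/0.88 = 0.13636. For the 'passed' outcome, the likelihood ratio is 0.14/0.86 = 0.16279.
Posterior odds = 0.13636 × 0.16279 = 0.022199, so P(H|E) = 0.022199/(1+0.022199) = 0.022. Then P(¬H|E) = 1 − 0.022 = 0.978.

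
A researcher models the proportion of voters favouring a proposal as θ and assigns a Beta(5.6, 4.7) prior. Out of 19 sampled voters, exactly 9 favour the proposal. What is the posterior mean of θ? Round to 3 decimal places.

Posterior mean ≈ 0.498

The binomial likelihood is conjugate to the Beta prior: with 9 successes and 10 failures, the posterior is Beta(5.6+9, 4.7+10) = Beta(14.6, 14.7).
E[θ | data] = 14.6/(14.6+14.7) = 0.498.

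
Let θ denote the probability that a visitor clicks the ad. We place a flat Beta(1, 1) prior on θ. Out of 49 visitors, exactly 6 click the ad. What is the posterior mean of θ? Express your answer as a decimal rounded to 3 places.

Observing 6 successes and 43 failures updates Beta(1, 1) by adding the success and failure counts to the two shape parameters: α = 1+6 = 7, β = 1+43 = 44.
Posterior mean = α/(α+β) = 7/51 = 0.137.

Posterior mean ≈ 0.137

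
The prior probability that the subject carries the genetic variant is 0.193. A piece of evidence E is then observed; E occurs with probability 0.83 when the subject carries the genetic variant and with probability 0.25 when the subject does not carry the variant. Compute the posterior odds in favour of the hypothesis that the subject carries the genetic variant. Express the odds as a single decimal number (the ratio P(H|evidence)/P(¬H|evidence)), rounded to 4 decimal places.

Posterior odds ≈ 0.7940

Prior odds = 0.193/(1−0.193) = 0.23916. In log-odds, ln(0.23916) = -1.4306.
Add log likelihood ratio: ln(3.3200) = 1.2000.
Posterior log-odds = -0.23067, so posterior odds = exp(-0.23067) = 0.79400.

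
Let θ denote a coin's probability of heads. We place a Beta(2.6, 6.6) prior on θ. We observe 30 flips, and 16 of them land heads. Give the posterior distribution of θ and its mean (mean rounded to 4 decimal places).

Posterior: Beta(18.6, 20.6); mean ≈ 0.4745

The binomial likelihood is conjugate to the Beta prior: with 16 successes and 14 failures, the posterior is Beta(2.6+16, 6.6+14) = Beta(18.6, 20.6).
E[θ | data] = 18.6/(18.6+20.6) = 0.4745.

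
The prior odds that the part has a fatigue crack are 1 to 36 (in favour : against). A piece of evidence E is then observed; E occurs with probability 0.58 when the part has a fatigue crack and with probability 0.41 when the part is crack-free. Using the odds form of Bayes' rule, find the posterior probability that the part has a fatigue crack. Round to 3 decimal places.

Prior odds = 1/36 = 0.027778.
Likelihood ratio for E = 0.58/0.41 = 1.4146.
Posterior odds = prior odds × LR = 0.039295.
Posterior probability = odds/(1+odds) = 0.039295/1.0393 = 0.038.

Posterior probability ≈ 0.038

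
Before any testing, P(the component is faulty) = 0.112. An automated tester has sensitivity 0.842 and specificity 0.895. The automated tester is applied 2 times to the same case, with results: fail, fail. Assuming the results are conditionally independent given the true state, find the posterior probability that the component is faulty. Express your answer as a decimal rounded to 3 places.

Let H be the event that the component is faulty; start with P(H) = 0.112. P('fail'|H) = 0.842, P('fail'|¬H) = 0.105.
Update on result 1 ('fail'): P(H) ← 0.842·0.1120 / (0.842·0.1120 + 0.105·0.8880) = 0.094304/0.18754 = 0.5028.
Update on result 2 ('fail'): P(H) ← 0.842·0.5028 / (0.842·0.5028 + 0.105·0.4972) = 0.42339/0.47559 = 0.8902.

Posterior P(H) ≈ 0.890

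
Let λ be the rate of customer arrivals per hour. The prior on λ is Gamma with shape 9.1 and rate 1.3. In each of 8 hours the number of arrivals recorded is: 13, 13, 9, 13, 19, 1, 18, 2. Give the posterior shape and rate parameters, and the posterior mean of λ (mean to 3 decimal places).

Posterior: Gamma(shape=97.1, rate=9.3); mean ≈ 10.441

The Poisson likelihood adds the total count to the shape and the number of exposure periods to the rate. Here ∑xᵢ = 88 and n = 8, so shape 9.1→97.1 and rate 1.3→9.3.
E[λ | data] = 97.1/9.3 = 10.441.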